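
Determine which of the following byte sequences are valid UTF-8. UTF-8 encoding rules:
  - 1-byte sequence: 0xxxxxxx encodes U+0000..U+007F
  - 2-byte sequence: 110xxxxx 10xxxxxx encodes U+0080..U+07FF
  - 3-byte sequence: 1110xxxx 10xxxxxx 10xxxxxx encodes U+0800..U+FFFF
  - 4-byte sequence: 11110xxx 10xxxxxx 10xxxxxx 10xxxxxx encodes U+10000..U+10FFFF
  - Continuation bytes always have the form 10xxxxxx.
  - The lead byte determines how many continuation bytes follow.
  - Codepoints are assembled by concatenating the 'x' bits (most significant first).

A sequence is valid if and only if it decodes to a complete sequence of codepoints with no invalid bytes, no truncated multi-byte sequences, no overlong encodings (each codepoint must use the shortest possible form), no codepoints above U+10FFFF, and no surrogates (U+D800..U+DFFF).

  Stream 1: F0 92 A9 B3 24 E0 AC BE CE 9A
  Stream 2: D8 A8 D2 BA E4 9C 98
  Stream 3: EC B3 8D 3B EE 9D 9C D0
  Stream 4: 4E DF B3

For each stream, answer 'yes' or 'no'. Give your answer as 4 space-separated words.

Answer: yes yes no yes

Derivation:
Stream 1: decodes cleanly. VALID
Stream 2: decodes cleanly. VALID
Stream 3: error at byte offset 8. INVALID
Stream 4: decodes cleanly. VALID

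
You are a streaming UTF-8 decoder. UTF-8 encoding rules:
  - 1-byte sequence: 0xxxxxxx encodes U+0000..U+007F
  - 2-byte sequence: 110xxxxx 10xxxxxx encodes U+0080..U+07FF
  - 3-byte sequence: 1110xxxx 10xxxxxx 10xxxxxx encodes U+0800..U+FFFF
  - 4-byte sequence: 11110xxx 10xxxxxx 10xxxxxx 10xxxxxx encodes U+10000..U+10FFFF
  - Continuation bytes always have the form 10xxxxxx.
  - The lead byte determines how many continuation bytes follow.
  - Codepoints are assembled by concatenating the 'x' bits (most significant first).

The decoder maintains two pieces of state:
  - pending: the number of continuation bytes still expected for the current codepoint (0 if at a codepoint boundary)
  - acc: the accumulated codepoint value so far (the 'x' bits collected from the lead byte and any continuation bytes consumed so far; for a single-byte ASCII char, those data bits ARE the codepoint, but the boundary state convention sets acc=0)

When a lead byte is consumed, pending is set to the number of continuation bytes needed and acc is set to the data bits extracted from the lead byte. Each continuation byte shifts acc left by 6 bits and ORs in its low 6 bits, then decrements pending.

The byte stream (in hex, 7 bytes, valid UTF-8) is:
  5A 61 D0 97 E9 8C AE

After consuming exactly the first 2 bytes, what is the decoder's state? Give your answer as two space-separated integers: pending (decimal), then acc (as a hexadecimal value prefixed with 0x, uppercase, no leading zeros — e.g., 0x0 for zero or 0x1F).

Byte[0]=5A: 1-byte. pending=0, acc=0x0
Byte[1]=61: 1-byte. pending=0, acc=0x0

Answer: 0 0x0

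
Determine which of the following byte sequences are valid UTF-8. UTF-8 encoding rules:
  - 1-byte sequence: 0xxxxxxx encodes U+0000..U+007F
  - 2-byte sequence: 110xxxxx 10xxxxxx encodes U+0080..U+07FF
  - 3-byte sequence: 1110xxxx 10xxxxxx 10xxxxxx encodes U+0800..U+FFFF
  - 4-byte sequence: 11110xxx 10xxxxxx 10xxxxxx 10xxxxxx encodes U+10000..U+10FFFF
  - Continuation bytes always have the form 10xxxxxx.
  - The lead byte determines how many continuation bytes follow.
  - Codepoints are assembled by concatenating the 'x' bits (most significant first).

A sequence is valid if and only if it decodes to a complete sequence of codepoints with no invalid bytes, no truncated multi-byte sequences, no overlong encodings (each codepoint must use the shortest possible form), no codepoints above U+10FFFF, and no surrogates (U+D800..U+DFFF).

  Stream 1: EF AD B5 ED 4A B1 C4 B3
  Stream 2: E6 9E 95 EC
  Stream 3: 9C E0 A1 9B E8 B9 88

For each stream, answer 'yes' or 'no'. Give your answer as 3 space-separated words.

Stream 1: error at byte offset 4. INVALID
Stream 2: error at byte offset 4. INVALID
Stream 3: error at byte offset 0. INVALID

Answer: no no no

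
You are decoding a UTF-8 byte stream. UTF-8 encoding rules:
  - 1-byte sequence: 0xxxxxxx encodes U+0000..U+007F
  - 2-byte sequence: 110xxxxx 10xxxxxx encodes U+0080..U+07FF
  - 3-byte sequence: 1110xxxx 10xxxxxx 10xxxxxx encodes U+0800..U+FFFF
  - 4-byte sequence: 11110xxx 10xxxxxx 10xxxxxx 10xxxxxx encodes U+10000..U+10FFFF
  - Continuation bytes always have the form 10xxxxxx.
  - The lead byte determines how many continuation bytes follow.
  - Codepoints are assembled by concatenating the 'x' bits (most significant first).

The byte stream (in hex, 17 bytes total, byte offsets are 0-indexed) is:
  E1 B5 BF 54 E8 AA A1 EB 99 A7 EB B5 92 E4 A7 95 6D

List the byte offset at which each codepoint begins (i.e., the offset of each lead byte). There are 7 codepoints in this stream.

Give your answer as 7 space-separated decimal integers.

Byte[0]=E1: 3-byte lead, need 2 cont bytes. acc=0x1
Byte[1]=B5: continuation. acc=(acc<<6)|0x35=0x75
Byte[2]=BF: continuation. acc=(acc<<6)|0x3F=0x1D7F
Completed: cp=U+1D7F (starts at byte 0)
Byte[3]=54: 1-byte ASCII. cp=U+0054
Byte[4]=E8: 3-byte lead, need 2 cont bytes. acc=0x8
Byte[5]=AA: continuation. acc=(acc<<6)|0x2A=0x22A
Byte[6]=A1: continuation. acc=(acc<<6)|0x21=0x8AA1
Completed: cp=U+8AA1 (starts at byte 4)
Byte[7]=EB: 3-byte lead, need 2 cont bytes. acc=0xB
Byte[8]=99: continuation. acc=(acc<<6)|0x19=0x2D9
Byte[9]=A7: continuation. acc=(acc<<6)|0x27=0xB667
Completed: cp=U+B667 (starts at byte 7)
Byte[10]=EB: 3-byte lead, need 2 cont bytes. acc=0xB
Byte[11]=B5: continuation. acc=(acc<<6)|0x35=0x2F5
Byte[12]=92: continuation. acc=(acc<<6)|0x12=0xBD52
Completed: cp=U+BD52 (starts at byte 10)
Byte[13]=E4: 3-byte lead, need 2 cont bytes. acc=0x4
Byte[14]=A7: continuation. acc=(acc<<6)|0x27=0x127
Byte[15]=95: continuation. acc=(acc<<6)|0x15=0x49D5
Completed: cp=U+49D5 (starts at byte 13)
Byte[16]=6D: 1-byte ASCII. cp=U+006D

Answer: 0 3 4 7 10 13 16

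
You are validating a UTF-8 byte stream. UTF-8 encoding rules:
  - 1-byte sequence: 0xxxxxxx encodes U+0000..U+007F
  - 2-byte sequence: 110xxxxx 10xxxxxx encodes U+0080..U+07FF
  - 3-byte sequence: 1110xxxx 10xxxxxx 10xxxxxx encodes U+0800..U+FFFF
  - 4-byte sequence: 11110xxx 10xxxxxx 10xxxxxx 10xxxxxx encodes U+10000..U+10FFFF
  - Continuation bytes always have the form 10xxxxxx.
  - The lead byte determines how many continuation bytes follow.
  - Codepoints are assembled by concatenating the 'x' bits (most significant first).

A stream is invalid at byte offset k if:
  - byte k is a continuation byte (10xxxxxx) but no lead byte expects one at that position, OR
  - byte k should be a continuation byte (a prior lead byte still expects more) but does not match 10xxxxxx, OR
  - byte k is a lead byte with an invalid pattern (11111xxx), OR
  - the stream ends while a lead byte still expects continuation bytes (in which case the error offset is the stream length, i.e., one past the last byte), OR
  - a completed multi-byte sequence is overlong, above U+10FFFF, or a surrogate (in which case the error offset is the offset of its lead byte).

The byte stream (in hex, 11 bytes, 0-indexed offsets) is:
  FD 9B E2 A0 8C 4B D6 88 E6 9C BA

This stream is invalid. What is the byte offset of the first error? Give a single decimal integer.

Answer: 0

Derivation:
Byte[0]=FD: INVALID lead byte (not 0xxx/110x/1110/11110)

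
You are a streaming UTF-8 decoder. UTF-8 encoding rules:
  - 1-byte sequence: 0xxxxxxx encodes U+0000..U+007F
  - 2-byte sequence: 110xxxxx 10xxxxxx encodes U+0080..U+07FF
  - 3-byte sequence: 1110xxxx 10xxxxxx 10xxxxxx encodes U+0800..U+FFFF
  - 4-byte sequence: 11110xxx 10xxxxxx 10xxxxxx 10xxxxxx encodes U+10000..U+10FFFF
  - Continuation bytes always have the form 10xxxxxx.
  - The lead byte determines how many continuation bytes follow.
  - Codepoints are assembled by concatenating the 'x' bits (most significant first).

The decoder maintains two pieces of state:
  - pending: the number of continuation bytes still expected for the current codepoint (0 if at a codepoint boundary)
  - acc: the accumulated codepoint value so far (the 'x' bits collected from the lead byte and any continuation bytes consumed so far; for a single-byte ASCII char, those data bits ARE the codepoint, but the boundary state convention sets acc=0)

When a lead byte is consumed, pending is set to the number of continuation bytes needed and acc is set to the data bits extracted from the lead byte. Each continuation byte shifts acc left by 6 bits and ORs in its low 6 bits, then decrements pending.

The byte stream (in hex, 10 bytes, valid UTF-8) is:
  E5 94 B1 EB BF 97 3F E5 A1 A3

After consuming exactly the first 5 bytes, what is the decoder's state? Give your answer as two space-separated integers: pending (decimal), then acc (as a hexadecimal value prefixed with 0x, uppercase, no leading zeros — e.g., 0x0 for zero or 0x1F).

Byte[0]=E5: 3-byte lead. pending=2, acc=0x5
Byte[1]=94: continuation. acc=(acc<<6)|0x14=0x154, pending=1
Byte[2]=B1: continuation. acc=(acc<<6)|0x31=0x5531, pending=0
Byte[3]=EB: 3-byte lead. pending=2, acc=0xB
Byte[4]=BF: continuation. acc=(acc<<6)|0x3F=0x2FF, pending=1

Answer: 1 0x2FF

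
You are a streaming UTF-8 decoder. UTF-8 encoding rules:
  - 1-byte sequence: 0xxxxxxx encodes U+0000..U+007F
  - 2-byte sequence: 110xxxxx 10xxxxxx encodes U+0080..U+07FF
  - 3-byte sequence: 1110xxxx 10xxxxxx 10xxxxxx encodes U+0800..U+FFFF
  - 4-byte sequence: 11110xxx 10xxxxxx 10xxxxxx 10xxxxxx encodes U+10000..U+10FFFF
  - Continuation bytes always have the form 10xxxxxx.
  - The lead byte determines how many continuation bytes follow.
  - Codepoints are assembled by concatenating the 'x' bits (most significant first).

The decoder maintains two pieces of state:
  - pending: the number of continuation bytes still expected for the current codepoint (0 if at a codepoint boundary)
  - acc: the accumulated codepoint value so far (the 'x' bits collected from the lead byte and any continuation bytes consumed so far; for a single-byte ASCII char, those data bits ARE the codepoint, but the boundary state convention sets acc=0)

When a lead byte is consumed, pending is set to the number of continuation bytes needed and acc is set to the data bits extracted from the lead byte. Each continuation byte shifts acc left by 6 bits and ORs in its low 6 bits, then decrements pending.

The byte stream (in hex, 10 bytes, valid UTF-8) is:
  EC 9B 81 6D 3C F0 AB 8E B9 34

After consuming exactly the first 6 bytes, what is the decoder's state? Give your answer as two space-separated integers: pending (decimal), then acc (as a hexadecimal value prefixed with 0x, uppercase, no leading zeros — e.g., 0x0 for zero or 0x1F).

Answer: 3 0x0

Derivation:
Byte[0]=EC: 3-byte lead. pending=2, acc=0xC
Byte[1]=9B: continuation. acc=(acc<<6)|0x1B=0x31B, pending=1
Byte[2]=81: continuation. acc=(acc<<6)|0x01=0xC6C1, pending=0
Byte[3]=6D: 1-byte. pending=0, acc=0x0
Byte[4]=3C: 1-byte. pending=0, acc=0x0
Byte[5]=F0: 4-byte lead. pending=3, acc=0x0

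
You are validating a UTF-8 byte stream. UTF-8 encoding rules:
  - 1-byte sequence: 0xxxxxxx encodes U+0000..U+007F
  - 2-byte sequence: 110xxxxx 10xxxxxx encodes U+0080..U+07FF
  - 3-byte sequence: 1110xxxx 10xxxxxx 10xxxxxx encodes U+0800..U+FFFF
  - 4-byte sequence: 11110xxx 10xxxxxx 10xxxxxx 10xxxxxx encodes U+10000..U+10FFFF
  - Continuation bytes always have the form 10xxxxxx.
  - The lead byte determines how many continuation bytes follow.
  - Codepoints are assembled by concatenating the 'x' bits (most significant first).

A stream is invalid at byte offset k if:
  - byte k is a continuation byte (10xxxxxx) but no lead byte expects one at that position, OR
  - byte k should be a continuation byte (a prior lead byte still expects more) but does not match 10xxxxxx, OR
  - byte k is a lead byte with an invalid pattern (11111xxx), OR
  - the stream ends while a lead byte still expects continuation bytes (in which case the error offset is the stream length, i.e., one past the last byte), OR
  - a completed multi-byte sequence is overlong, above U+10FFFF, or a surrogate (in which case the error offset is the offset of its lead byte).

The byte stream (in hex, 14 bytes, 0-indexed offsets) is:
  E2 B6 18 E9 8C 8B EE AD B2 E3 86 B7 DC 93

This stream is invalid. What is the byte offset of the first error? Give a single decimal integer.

Answer: 2

Derivation:
Byte[0]=E2: 3-byte lead, need 2 cont bytes. acc=0x2
Byte[1]=B6: continuation. acc=(acc<<6)|0x36=0xB6
Byte[2]=18: expected 10xxxxxx continuation. INVALID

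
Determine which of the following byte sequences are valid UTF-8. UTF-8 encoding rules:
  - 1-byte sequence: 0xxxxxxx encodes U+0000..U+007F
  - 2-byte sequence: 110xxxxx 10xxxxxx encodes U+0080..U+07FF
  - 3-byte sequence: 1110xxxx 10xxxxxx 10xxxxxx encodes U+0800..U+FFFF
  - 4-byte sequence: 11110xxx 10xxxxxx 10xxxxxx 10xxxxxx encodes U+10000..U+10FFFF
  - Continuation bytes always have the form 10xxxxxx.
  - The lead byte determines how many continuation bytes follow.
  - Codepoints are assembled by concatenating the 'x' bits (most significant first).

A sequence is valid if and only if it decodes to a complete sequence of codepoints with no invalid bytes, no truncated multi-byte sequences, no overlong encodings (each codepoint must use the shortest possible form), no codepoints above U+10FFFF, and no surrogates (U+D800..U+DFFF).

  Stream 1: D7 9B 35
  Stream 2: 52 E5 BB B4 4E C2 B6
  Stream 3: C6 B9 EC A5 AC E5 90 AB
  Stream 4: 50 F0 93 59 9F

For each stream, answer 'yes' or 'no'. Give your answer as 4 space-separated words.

Answer: yes yes yes no

Derivation:
Stream 1: decodes cleanly. VALID
Stream 2: decodes cleanly. VALID
Stream 3: decodes cleanly. VALID
Stream 4: error at byte offset 3. INVALID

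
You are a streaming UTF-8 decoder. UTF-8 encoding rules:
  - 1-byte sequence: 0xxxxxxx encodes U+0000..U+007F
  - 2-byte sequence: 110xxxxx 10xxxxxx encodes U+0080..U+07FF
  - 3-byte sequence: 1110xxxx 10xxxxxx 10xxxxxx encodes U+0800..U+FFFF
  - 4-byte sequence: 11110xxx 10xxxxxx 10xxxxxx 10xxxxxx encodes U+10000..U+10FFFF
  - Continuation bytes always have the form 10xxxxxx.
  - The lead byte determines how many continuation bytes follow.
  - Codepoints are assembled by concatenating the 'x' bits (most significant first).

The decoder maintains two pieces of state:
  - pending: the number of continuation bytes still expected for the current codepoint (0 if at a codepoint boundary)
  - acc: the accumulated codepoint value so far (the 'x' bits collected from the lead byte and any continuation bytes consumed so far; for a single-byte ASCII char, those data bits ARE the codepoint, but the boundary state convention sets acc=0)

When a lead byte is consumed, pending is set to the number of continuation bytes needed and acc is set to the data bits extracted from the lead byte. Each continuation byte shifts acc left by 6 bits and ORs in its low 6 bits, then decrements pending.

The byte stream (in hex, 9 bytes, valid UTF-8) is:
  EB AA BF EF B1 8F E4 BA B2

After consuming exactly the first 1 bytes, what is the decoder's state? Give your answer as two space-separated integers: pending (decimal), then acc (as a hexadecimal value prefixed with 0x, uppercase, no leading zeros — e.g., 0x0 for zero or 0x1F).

Byte[0]=EB: 3-byte lead. pending=2, acc=0xB

Answer: 2 0xB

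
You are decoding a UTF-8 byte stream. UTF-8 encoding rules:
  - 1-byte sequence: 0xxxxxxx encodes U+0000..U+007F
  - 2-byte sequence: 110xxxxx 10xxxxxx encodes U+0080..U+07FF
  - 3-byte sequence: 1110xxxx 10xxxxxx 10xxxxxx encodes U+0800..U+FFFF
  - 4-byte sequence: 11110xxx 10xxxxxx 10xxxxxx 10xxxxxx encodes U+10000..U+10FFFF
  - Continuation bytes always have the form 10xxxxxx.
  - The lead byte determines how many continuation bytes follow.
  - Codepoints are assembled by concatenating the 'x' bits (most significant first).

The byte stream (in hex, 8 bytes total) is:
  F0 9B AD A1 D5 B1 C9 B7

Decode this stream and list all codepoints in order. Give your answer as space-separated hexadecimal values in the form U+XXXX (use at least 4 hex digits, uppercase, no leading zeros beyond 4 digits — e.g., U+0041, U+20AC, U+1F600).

Byte[0]=F0: 4-byte lead, need 3 cont bytes. acc=0x0
Byte[1]=9B: continuation. acc=(acc<<6)|0x1B=0x1B
Byte[2]=AD: continuation. acc=(acc<<6)|0x2D=0x6ED
Byte[3]=A1: continuation. acc=(acc<<6)|0x21=0x1BB61
Completed: cp=U+1BB61 (starts at byte 0)
Byte[4]=D5: 2-byte lead, need 1 cont bytes. acc=0x15
Byte[5]=B1: continuation. acc=(acc<<6)|0x31=0x571
Completed: cp=U+0571 (starts at byte 4)
Byte[6]=C9: 2-byte lead, need 1 cont bytes. acc=0x9
Byte[7]=B7: continuation. acc=(acc<<6)|0x37=0x277
Completed: cp=U+0277 (starts at byte 6)

Answer: U+1BB61 U+0571 U+0277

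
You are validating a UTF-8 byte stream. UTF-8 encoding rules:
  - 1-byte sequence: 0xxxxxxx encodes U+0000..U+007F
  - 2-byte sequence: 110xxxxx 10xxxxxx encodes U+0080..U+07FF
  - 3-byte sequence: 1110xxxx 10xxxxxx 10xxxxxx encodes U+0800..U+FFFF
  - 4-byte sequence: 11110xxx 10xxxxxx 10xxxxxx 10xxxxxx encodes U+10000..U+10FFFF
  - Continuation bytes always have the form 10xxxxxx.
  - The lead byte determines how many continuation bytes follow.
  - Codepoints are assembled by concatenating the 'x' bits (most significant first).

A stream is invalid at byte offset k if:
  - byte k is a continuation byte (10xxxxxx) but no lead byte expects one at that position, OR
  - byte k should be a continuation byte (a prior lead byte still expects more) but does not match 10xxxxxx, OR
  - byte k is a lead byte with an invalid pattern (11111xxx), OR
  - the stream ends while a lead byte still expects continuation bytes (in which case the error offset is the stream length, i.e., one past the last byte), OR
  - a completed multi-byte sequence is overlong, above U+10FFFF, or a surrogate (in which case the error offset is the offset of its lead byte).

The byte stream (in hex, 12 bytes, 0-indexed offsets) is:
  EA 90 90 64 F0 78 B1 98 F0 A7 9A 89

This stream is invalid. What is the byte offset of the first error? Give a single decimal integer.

Answer: 5

Derivation:
Byte[0]=EA: 3-byte lead, need 2 cont bytes. acc=0xA
Byte[1]=90: continuation. acc=(acc<<6)|0x10=0x290
Byte[2]=90: continuation. acc=(acc<<6)|0x10=0xA410
Completed: cp=U+A410 (starts at byte 0)
Byte[3]=64: 1-byte ASCII. cp=U+0064
Byte[4]=F0: 4-byte lead, need 3 cont bytes. acc=0x0
Byte[5]=78: expected 10xxxxxx continuation. INVALID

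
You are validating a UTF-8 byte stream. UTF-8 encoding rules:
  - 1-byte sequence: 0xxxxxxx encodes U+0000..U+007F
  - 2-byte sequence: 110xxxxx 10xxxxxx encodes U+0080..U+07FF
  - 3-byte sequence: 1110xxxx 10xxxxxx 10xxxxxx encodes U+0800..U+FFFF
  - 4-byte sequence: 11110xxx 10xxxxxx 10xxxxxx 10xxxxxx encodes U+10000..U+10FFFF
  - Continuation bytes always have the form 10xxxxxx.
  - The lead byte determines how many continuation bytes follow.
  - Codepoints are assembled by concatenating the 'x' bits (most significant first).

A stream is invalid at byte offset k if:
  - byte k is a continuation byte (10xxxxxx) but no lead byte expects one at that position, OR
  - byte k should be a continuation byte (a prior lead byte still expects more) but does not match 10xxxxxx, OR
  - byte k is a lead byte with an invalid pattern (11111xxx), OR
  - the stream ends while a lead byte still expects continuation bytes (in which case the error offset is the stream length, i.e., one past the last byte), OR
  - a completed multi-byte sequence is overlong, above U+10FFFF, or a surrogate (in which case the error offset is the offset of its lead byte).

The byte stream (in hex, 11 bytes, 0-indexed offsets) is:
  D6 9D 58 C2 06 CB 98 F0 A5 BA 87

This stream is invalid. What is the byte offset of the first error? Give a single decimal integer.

Byte[0]=D6: 2-byte lead, need 1 cont bytes. acc=0x16
Byte[1]=9D: continuation. acc=(acc<<6)|0x1D=0x59D
Completed: cp=U+059D (starts at byte 0)
Byte[2]=58: 1-byte ASCII. cp=U+0058
Byte[3]=C2: 2-byte lead, need 1 cont bytes. acc=0x2
Byte[4]=06: expected 10xxxxxx continuation. INVALID

Answer: 4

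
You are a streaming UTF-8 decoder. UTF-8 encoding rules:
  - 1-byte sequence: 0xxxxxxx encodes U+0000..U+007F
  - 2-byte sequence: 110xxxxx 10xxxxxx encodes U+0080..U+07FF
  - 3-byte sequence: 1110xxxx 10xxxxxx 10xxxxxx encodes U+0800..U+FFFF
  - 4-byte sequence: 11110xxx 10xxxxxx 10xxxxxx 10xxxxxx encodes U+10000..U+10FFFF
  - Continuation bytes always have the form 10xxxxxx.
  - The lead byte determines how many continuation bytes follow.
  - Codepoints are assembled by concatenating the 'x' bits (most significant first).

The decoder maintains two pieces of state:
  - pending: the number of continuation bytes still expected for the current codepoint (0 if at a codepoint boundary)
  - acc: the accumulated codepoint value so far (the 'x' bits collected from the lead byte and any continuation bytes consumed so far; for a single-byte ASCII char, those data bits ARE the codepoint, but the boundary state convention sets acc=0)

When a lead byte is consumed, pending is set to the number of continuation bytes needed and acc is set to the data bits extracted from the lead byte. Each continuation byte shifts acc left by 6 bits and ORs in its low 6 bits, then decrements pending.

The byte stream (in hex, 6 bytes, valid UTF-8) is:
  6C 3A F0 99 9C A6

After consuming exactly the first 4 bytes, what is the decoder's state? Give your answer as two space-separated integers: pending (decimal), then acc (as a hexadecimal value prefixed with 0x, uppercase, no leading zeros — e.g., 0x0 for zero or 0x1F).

Byte[0]=6C: 1-byte. pending=0, acc=0x0
Byte[1]=3A: 1-byte. pending=0, acc=0x0
Byte[2]=F0: 4-byte lead. pending=3, acc=0x0
Byte[3]=99: continuation. acc=(acc<<6)|0x19=0x19, pending=2

Answer: 2 0x19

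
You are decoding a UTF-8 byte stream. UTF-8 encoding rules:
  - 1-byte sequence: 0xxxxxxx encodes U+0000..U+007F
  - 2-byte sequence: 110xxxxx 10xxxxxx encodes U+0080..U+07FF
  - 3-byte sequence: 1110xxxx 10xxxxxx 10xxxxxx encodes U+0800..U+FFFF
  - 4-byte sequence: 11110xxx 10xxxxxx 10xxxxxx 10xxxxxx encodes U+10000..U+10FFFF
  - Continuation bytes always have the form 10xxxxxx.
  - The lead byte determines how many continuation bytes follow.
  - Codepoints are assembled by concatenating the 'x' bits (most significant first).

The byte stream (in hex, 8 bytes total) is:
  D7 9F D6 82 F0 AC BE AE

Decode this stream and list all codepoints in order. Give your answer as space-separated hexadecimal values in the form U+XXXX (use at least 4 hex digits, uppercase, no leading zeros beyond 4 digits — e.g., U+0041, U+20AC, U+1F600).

Answer: U+05DF U+0582 U+2CFAE

Derivation:
Byte[0]=D7: 2-byte lead, need 1 cont bytes. acc=0x17
Byte[1]=9F: continuation. acc=(acc<<6)|0x1F=0x5DF
Completed: cp=U+05DF (starts at byte 0)
Byte[2]=D6: 2-byte lead, need 1 cont bytes. acc=0x16
Byte[3]=82: continuation. acc=(acc<<6)|0x02=0x582
Completed: cp=U+0582 (starts at byte 2)
Byte[4]=F0: 4-byte lead, need 3 cont bytes. acc=0x0
Byte[5]=AC: continuation. acc=(acc<<6)|0x2C=0x2C
Byte[6]=BE: continuation. acc=(acc<<6)|0x3E=0xB3E
Byte[7]=AE: continuation. acc=(acc<<6)|0x2E=0x2CFAE
Completed: cp=U+2CFAE (starts at byte 4)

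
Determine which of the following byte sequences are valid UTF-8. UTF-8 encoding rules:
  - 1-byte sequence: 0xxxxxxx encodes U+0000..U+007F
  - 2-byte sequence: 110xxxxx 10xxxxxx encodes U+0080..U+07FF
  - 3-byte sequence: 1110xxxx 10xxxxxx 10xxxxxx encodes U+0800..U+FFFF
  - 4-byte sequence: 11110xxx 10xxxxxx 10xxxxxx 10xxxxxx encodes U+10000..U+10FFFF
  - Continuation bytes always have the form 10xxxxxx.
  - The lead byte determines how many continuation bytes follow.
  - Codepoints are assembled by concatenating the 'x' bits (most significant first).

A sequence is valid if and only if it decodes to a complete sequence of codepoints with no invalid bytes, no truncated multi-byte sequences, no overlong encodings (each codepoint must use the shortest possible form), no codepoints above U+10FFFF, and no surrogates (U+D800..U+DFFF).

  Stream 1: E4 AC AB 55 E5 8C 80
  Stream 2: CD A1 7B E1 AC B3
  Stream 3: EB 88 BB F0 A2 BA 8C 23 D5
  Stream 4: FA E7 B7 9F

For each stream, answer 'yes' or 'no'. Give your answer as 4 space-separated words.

Stream 1: decodes cleanly. VALID
Stream 2: decodes cleanly. VALID
Stream 3: error at byte offset 9. INVALID
Stream 4: error at byte offset 0. INVALID

Answer: yes yes no no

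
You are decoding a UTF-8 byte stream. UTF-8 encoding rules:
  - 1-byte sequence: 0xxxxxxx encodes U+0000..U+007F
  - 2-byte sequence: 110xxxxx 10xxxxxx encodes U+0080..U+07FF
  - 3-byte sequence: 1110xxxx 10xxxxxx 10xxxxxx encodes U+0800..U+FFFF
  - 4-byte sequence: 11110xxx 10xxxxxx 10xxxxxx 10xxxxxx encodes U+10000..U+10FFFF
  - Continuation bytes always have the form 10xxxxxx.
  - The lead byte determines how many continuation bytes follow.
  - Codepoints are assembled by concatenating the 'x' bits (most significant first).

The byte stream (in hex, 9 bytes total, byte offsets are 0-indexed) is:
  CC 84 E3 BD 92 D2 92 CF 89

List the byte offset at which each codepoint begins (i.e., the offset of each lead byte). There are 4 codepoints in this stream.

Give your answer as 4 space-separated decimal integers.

Byte[0]=CC: 2-byte lead, need 1 cont bytes. acc=0xC
Byte[1]=84: continuation. acc=(acc<<6)|0x04=0x304
Completed: cp=U+0304 (starts at byte 0)
Byte[2]=E3: 3-byte lead, need 2 cont bytes. acc=0x3
Byte[3]=BD: continuation. acc=(acc<<6)|0x3D=0xFD
Byte[4]=92: continuation. acc=(acc<<6)|0x12=0x3F52
Completed: cp=U+3F52 (starts at byte 2)
Byte[5]=D2: 2-byte lead, need 1 cont bytes. acc=0x12
Byte[6]=92: continuation. acc=(acc<<6)|0x12=0x492
Completed: cp=U+0492 (starts at byte 5)
Byte[7]=CF: 2-byte lead, need 1 cont bytes. acc=0xF
Byte[8]=89: continuation. acc=(acc<<6)|0x09=0x3C9
Completed: cp=U+03C9 (starts at byte 7)

Answer: 0 2 5 7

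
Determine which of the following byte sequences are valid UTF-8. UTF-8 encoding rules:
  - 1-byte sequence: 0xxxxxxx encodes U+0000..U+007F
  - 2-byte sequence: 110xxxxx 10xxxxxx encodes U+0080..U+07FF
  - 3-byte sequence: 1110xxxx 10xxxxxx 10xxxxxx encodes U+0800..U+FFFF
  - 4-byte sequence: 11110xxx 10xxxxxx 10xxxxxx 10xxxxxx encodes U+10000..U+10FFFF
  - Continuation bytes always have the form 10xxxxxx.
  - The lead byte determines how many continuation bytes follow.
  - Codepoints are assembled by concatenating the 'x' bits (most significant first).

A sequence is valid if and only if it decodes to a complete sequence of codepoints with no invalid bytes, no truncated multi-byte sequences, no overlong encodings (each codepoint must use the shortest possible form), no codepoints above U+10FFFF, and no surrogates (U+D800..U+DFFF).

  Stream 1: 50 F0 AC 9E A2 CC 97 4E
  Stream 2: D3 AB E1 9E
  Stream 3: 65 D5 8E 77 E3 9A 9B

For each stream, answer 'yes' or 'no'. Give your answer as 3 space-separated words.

Stream 1: decodes cleanly. VALID
Stream 2: error at byte offset 4. INVALID
Stream 3: decodes cleanly. VALID

Answer: yes no yes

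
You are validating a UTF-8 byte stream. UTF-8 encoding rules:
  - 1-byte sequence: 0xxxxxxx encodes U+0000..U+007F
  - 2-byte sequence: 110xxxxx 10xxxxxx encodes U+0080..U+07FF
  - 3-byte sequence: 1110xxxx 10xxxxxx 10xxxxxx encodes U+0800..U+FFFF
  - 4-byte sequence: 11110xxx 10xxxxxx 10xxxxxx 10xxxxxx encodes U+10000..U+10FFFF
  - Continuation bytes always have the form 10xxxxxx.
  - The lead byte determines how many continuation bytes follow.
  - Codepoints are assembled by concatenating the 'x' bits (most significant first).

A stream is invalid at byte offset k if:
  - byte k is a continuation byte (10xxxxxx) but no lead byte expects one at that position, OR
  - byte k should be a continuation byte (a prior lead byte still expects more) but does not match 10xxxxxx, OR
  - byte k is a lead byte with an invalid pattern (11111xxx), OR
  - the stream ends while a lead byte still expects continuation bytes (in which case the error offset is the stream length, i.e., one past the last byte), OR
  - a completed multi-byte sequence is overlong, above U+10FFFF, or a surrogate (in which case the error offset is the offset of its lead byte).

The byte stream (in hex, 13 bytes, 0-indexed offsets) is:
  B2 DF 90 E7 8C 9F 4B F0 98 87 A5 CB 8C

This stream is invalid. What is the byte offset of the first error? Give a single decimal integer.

Answer: 0

Derivation:
Byte[0]=B2: INVALID lead byte (not 0xxx/110x/1110/11110)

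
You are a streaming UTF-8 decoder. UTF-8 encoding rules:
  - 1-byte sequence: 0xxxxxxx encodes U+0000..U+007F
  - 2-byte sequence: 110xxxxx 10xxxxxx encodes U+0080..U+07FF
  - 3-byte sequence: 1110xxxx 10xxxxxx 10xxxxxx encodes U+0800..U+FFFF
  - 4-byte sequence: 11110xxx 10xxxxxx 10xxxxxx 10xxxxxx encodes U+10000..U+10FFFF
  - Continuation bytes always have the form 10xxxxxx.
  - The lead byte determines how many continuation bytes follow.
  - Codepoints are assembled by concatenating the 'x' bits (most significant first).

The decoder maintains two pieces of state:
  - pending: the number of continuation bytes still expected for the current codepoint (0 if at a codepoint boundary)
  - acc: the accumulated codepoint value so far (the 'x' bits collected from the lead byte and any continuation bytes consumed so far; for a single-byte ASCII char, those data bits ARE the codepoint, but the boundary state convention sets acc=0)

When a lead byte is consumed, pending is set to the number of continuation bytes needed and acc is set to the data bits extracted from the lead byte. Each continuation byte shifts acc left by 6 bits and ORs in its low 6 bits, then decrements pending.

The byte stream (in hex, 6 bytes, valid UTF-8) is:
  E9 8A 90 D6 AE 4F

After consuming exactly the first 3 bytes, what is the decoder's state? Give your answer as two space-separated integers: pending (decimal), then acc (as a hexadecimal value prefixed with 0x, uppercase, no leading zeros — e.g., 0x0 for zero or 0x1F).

Byte[0]=E9: 3-byte lead. pending=2, acc=0x9
Byte[1]=8A: continuation. acc=(acc<<6)|0x0A=0x24A, pending=1
Byte[2]=90: continuation. acc=(acc<<6)|0x10=0x9290, pending=0

Answer: 0 0x9290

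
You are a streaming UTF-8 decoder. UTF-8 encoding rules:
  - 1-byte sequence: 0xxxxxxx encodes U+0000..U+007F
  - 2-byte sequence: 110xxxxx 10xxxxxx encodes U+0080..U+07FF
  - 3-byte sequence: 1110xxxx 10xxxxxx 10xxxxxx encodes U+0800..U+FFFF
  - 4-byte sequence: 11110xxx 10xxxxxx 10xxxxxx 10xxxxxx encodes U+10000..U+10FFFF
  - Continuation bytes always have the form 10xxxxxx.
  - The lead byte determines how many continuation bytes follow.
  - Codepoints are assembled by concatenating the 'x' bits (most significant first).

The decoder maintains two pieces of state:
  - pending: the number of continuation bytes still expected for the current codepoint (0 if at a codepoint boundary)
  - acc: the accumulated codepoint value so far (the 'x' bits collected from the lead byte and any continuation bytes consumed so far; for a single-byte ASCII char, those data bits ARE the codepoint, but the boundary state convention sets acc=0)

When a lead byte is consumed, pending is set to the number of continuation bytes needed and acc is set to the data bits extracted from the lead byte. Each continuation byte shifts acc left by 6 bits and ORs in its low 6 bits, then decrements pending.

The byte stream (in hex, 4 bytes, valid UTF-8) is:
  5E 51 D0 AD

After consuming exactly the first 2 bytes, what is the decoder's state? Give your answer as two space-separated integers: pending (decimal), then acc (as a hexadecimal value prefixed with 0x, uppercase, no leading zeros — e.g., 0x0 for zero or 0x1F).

Answer: 0 0x0

Derivation:
Byte[0]=5E: 1-byte. pending=0, acc=0x0
Byte[1]=51: 1-byte. pending=0, acc=0x0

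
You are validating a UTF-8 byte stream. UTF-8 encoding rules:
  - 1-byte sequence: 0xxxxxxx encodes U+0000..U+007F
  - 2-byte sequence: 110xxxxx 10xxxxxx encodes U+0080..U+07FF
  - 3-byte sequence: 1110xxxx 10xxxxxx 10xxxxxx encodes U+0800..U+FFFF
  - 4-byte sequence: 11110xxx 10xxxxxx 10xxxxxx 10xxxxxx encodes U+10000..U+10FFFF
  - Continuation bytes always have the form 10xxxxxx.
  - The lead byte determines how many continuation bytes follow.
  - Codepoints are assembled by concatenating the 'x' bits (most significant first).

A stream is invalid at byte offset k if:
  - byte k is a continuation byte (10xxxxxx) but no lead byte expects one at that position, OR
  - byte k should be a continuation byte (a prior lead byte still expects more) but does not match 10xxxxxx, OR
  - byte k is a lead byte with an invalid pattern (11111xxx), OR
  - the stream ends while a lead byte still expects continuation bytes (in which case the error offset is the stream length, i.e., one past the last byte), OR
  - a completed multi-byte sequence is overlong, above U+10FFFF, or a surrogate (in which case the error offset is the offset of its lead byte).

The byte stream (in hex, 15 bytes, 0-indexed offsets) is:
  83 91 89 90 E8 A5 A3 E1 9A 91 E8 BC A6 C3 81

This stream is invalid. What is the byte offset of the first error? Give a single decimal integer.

Answer: 0

Derivation:
Byte[0]=83: INVALID lead byte (not 0xxx/110x/1110/11110)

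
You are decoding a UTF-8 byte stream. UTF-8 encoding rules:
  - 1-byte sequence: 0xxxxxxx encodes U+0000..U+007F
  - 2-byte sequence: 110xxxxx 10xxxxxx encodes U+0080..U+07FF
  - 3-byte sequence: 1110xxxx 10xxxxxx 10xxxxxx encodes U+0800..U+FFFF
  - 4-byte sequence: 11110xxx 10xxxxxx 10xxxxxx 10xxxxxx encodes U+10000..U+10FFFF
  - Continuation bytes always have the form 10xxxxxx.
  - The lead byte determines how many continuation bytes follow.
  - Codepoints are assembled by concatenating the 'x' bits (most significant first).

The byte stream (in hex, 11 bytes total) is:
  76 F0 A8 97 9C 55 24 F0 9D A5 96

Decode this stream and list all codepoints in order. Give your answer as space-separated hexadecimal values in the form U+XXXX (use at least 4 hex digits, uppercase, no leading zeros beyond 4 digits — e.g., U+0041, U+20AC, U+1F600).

Byte[0]=76: 1-byte ASCII. cp=U+0076
Byte[1]=F0: 4-byte lead, need 3 cont bytes. acc=0x0
Byte[2]=A8: continuation. acc=(acc<<6)|0x28=0x28
Byte[3]=97: continuation. acc=(acc<<6)|0x17=0xA17
Byte[4]=9C: continuation. acc=(acc<<6)|0x1C=0x285DC
Completed: cp=U+285DC (starts at byte 1)
Byte[5]=55: 1-byte ASCII. cp=U+0055
Byte[6]=24: 1-byte ASCII. cp=U+0024
Byte[7]=F0: 4-byte lead, need 3 cont bytes. acc=0x0
Byte[8]=9D: continuation. acc=(acc<<6)|0x1D=0x1D
Byte[9]=A5: continuation. acc=(acc<<6)|0x25=0x765
Byte[10]=96: continuation. acc=(acc<<6)|0x16=0x1D956
Completed: cp=U+1D956 (starts at byte 7)

Answer: U+0076 U+285DC U+0055 U+0024 U+1D956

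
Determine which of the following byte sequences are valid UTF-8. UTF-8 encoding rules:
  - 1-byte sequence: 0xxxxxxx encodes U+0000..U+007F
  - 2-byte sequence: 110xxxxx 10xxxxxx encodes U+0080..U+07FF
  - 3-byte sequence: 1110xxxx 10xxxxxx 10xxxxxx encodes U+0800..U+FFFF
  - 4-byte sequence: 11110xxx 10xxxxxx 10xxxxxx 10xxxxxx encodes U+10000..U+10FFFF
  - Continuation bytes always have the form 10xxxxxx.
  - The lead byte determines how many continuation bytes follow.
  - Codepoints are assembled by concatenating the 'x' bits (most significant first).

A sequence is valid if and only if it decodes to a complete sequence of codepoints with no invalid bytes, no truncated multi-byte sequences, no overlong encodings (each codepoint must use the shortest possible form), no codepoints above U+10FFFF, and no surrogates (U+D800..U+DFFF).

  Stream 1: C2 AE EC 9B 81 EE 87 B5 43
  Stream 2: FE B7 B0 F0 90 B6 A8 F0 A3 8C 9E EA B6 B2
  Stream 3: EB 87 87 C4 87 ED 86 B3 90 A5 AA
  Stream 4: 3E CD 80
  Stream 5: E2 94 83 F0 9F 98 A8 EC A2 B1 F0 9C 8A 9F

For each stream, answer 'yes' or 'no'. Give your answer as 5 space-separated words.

Answer: yes no no yes yes

Derivation:
Stream 1: decodes cleanly. VALID
Stream 2: error at byte offset 0. INVALID
Stream 3: error at byte offset 8. INVALID
Stream 4: decodes cleanly. VALID
Stream 5: decodes cleanly. VALID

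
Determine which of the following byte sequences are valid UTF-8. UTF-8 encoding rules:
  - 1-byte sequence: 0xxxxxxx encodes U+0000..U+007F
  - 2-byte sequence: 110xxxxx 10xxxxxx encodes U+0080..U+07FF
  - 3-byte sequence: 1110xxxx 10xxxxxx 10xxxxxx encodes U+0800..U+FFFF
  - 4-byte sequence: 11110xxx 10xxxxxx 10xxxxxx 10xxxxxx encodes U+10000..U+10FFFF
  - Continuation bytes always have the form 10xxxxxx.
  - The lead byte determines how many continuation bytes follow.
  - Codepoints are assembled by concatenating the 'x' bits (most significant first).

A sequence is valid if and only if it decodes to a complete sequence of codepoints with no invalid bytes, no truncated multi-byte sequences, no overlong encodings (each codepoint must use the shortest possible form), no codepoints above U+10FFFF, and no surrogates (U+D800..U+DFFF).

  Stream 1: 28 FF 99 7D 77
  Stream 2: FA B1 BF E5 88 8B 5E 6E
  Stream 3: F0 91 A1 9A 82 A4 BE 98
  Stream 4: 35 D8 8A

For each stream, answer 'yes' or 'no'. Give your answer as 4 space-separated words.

Stream 1: error at byte offset 1. INVALID
Stream 2: error at byte offset 0. INVALID
Stream 3: error at byte offset 4. INVALID
Stream 4: decodes cleanly. VALID

Answer: no no no yes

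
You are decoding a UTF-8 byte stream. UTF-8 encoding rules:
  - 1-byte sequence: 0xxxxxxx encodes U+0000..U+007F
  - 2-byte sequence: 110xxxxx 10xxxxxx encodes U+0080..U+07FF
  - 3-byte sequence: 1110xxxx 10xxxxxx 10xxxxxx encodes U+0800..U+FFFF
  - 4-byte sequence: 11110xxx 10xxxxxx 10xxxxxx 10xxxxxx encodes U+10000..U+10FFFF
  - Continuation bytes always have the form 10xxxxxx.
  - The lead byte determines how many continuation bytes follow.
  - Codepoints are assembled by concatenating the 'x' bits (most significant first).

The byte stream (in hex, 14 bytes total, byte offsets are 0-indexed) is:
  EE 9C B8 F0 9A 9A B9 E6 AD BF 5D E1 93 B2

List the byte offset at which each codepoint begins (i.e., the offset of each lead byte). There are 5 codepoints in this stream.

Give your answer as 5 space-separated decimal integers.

Answer: 0 3 7 10 11

Derivation:
Byte[0]=EE: 3-byte lead, need 2 cont bytes. acc=0xE
Byte[1]=9C: continuation. acc=(acc<<6)|0x1C=0x39C
Byte[2]=B8: continuation. acc=(acc<<6)|0x38=0xE738
Completed: cp=U+E738 (starts at byte 0)
Byte[3]=F0: 4-byte lead, need 3 cont bytes. acc=0x0
Byte[4]=9A: continuation. acc=(acc<<6)|0x1A=0x1A
Byte[5]=9A: continuation. acc=(acc<<6)|0x1A=0x69A
Byte[6]=B9: continuation. acc=(acc<<6)|0x39=0x1A6B9
Completed: cp=U+1A6B9 (starts at byte 3)
Byte[7]=E6: 3-byte lead, need 2 cont bytes. acc=0x6
Byte[8]=AD: continuation. acc=(acc<<6)|0x2D=0x1AD
Byte[9]=BF: continuation. acc=(acc<<6)|0x3F=0x6B7F
Completed: cp=U+6B7F (starts at byte 7)
Byte[10]=5D: 1-byte ASCII. cp=U+005D
Byte[11]=E1: 3-byte lead, need 2 cont bytes. acc=0x1
Byte[12]=93: continuation. acc=(acc<<6)|0x13=0x53
Byte[13]=B2: continuation. acc=(acc<<6)|0x32=0x14F2
Completed: cp=U+14F2 (starts at byte 11)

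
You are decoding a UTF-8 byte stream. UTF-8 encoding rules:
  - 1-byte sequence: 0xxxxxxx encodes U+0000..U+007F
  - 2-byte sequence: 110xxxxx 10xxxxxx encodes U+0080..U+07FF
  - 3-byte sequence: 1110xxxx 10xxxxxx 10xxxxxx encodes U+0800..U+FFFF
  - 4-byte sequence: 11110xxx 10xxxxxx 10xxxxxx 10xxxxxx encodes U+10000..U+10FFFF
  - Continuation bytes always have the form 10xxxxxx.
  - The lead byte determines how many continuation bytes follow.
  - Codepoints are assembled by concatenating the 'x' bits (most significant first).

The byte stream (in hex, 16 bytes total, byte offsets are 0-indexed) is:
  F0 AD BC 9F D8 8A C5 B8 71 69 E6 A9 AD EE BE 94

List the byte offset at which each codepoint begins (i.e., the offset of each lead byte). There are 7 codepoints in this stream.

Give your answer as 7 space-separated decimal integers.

Byte[0]=F0: 4-byte lead, need 3 cont bytes. acc=0x0
Byte[1]=AD: continuation. acc=(acc<<6)|0x2D=0x2D
Byte[2]=BC: continuation. acc=(acc<<6)|0x3C=0xB7C
Byte[3]=9F: continuation. acc=(acc<<6)|0x1F=0x2DF1F
Completed: cp=U+2DF1F (starts at byte 0)
Byte[4]=D8: 2-byte lead, need 1 cont bytes. acc=0x18
Byte[5]=8A: continuation. acc=(acc<<6)|0x0A=0x60A
Completed: cp=U+060A (starts at byte 4)
Byte[6]=C5: 2-byte lead, need 1 cont bytes. acc=0x5
Byte[7]=B8: continuation. acc=(acc<<6)|0x38=0x178
Completed: cp=U+0178 (starts at byte 6)
Byte[8]=71: 1-byte ASCII. cp=U+0071
Byte[9]=69: 1-byte ASCII. cp=U+0069
Byte[10]=E6: 3-byte lead, need 2 cont bytes. acc=0x6
Byte[11]=A9: continuation. acc=(acc<<6)|0x29=0x1A9
Byte[12]=AD: continuation. acc=(acc<<6)|0x2D=0x6A6D
Completed: cp=U+6A6D (starts at byte 10)
Byte[13]=EE: 3-byte lead, need 2 cont bytes. acc=0xE
Byte[14]=BE: continuation. acc=(acc<<6)|0x3E=0x3BE
Byte[15]=94: continuation. acc=(acc<<6)|0x14=0xEF94
Completed: cp=U+EF94 (starts at byte 13)

Answer: 0 4 6 8 9 10 13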